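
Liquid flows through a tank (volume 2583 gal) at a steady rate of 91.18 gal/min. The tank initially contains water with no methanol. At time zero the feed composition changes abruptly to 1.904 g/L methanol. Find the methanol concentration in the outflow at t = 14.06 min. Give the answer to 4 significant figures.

Unsteady species balance (constant V, well mixed): V dC/dt = Q(C_in − C).
Rewrite as dC/dt + C/τ = C_in/τ, τ = V/Q = 28.3286 min.
Solution: C(t) = C_in + (C₀ − C_in) e^(−t/τ).
C(14.06) = 1.904 + (0 − 1.904)·e^(−14.06/28.3286) = 1.904 + (-1.90400)·0.608768 = 0.744906 g/L.

0.7449 g/L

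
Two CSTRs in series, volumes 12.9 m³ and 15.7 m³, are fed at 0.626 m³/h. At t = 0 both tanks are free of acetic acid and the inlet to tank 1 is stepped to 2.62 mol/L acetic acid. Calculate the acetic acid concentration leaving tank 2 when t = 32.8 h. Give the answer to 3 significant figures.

Species balance on tank i: dCᵢ/dt = (Cᵢ₋₁ − Cᵢ)/τᵢ with τᵢ = Vᵢ/Q.
τ₁ = 12.9/0.626 = 20.607 h; τ₂ = 15.7/0.626 = 25.080 h.
Solving the cascade with C₁(0)=C₂(0)=0 gives C₂(t) = C_in[1 − (τ₁ e^(−t/τ₁) − τ₂ e^(−t/τ₂))/(τ₁ − τ₂)].
At t = 32.8: e^(−t/τ₁) = 0.20358, e^(−t/τ₂) = 0.27041.
C₂ = 2.62·[1 − (20.607·0.20358 − 25.080·0.27041)/(-4.4728)] = 2.62·0.42171 = 1.1049 mol/L.

1.10 mol/L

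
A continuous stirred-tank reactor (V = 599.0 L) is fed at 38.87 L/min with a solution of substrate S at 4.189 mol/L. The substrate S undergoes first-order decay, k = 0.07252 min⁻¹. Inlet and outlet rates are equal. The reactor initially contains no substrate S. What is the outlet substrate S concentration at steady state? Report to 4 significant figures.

Accumulation = in − out − consumed: V dC/dt = Q C_in − Q C − k V C.
At steady state: 0 = Q C_in − (Q + kV) C_ss, so C_ss = Q C_in/(Q + kV).
C_ss = 38.87·4.189/(38.87 + 0.07252·599.0) = 162.826/82.3095 = 1.97822 mol/L.

1.978 mol/L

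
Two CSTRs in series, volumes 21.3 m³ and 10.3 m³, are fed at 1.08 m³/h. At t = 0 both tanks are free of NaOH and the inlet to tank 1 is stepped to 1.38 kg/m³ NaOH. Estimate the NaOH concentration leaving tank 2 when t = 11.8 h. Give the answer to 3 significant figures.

Each tank obeys Vᵢ dCᵢ/dt = Q(Cᵢ₋₁ − Cᵢ), so τᵢ = Vᵢ/Q.
τ₁ = 21.3/1.08 = 19.722 h; τ₂ = 10.3/1.08 = 9.5370 h.
Tank 1: C₁ = C_in(1 − e^(−t/τ₁)). Tank 2 (τ₁ ≠ τ₂): C₂ = C_in[1 − (τ₁ e^(−t/τ₁) − τ₂ e^(−t/τ₂))/(τ₁ − τ₂)].
At t = 11.8: e^(−t/τ₁) = 0.54974, e^(−t/τ₂) = 0.29017.
C₂ = 1.38·[1 − (19.722·0.54974 − 9.5370·0.29017)/(10.185)] = 1.38·0.20721 = 0.28595 kg/m³.

0.286 kg/m³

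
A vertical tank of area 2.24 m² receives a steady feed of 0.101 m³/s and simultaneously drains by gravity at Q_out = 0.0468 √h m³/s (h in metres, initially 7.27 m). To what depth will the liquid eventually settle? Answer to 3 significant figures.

4.66 m

A dh/dt = Q_in − 0.0468 √h. Steady state requires inflow = outflow:
Q_in = 0.0468 √h_ss ⇒ √h_ss = 0.101/0.0468 = 2.1581.
h_ss = 2.1581² = 4.6575 m. (Since h₀ = 7.27 m > h_ss, the level will fall toward this value.)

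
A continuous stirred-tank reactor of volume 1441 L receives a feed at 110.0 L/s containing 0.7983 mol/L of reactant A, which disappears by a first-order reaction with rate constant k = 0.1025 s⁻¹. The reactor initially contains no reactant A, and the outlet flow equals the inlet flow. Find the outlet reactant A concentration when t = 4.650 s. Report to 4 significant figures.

Accumulation = in − out − consumed: V dC/dt = Q C_in − Q C − k V C.
This is linear with rate a = Q/V + k = 0.178836 s⁻¹.
C_ss = Q C_in/(Q + kV) = 0.340753 mol/L; C(t) = C_ss + (C₀ − C_ss) e^(−a t).
C(4.650) = 0.340753 + (-0.340753)·e^(−0.178836·4.650) = 0.340753 + (-0.340753)·0.435358 = 0.192404 mol/L.

0.1924 mol/L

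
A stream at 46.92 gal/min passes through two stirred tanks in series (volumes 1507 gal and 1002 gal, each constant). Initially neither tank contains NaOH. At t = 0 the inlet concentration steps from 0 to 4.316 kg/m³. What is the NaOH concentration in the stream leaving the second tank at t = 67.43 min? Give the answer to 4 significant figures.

3.102 kg/m³

Time constants: τᵢ = Vᵢ/Q for each well-mixed tank.
τ₁ = 1507/46.92 = 32.1185 min; τ₂ = 1002/46.92 = 21.3555 min.
Solving the cascade with C₁(0)=C₂(0)=0 gives C₂(t) = C_in[1 − (τ₁ e^(−t/τ₁) − τ₂ e^(−t/τ₂))/(τ₁ − τ₂)].
At t = 67.43: e^(−t/τ₁) = 0.122528, e^(−t/τ₂) = 0.0425319.
C₂ = 4.316·[1 − (32.1185·0.122528 − 21.3555·0.0425319)/(10.7630)] = 4.316·0.718746 = 3.10211 kg/m³.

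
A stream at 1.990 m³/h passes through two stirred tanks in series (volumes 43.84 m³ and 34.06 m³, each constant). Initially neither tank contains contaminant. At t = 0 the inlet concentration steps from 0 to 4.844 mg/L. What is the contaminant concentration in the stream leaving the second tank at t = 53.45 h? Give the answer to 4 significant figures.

Time constants: τᵢ = Vᵢ/Q for each well-mixed tank.
τ₁ = 43.84/1.990 = 22.0302 h; τ₂ = 34.06/1.990 = 17.1156 h.
Solving the cascade with C₁(0)=C₂(0)=0 gives C₂(t) = C_in[1 − (τ₁ e^(−t/τ₁) − τ₂ e^(−t/τ₂))/(τ₁ − τ₂)].
At t = 53.45: e^(−t/τ₁) = 0.0883702, e^(−t/τ₂) = 0.0440299.
C₂ = 4.844·[1 − (22.0302·0.0883702 − 17.1156·0.0440299)/(4.91457)] = 4.844·0.757209 = 3.66792 mg/L.

3.668 mg/L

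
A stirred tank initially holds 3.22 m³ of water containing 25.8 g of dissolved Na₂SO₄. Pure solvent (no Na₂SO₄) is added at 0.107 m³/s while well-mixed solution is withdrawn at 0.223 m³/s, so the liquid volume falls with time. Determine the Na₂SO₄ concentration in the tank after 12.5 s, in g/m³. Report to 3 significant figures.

4.61 g/m³

Let m(t) be the amount of Na₂SO₄. Volume: V(t) = V₀ + (Q_in − Q_out) t = 3.22 − 0.11600 t; V(12.5) = 1.7700 m³.
Species balance (pure solvent in): dm/dt = −Q_out · m/V(t).
dm/m = −Q_out dt/(V₀ − 0.11600 t); integrating gives ln(m/m₀) = −(Q_out/(Q_in−Q_out)) ln(V/V₀).
m = m₀ (V₀/V)^(Q_out/(Q_in−Q_out)) = 25.8 × (3.22/1.7700)^(-1.9224) = 8.1662 g.
C = m/V = 8.1662/1.7700 = 4.6136 g/m³.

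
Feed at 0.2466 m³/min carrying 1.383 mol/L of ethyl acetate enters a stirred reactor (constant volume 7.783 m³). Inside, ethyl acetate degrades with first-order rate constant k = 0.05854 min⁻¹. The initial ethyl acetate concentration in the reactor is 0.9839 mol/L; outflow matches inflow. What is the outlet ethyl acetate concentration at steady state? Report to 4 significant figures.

0.4857 mol/L

Accumulation = in − out − consumed: V dC/dt = Q C_in − Q C − k V C.
At steady state: 0 = Q C_in − (Q + kV) C_ss, so C_ss = Q C_in/(Q + kV).
C_ss = 0.2466·1.383/(0.2466 + 0.05854·7.783) = 0.341048/0.702217 = 0.485673 mol/L.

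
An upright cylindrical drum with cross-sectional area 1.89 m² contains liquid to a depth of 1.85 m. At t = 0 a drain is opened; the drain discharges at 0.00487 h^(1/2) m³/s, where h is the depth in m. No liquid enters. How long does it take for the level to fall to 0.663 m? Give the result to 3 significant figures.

424 s

A dh/dt = −Q_out = −0.00487 √h.
∫ h^(−1/2) dh = −(0.00487/A) ∫ dt, giving 2√h = 2√h₀ − (0.00487/A) t.
t = 2A(√h₀ − √h)/0.00487 = 2·1.89·(√1.85 − √0.663)/0.00487
  = 3.7800 × (1.3601 − 0.81425) / 0.00487 = 423.72 s.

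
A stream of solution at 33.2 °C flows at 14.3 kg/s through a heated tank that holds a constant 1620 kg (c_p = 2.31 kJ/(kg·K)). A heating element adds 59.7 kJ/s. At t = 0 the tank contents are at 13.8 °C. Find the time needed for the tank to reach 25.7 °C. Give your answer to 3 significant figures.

M c_p dT/dt = ṁ c_p (T_in − T) + Q̇.
τ = M/ṁ = 113.29 s; T_ss = T_in + Q̇/(ṁ c_p) = 35.007 °C.
T(t) = T_ss + (T₀ − T_ss) e^(−t/τ). Set T = 25.7:
e^(−t/τ) = (25.7 − 35.007)/(13.8 − 35.007) = 0.43887
t = −113.29 · ln(0.43887) = 93.297 s.

93.3 s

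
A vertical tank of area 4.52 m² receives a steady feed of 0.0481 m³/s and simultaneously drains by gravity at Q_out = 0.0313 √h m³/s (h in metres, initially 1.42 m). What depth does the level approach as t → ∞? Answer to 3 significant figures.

Level balance: A dh/dt = 0.0481 − 0.0313 √h. Setting dh/dt = 0:
Q_in = 0.0313 √h_ss ⇒ √h_ss = 0.0481/0.0313 = 1.5367.
h_ss = 1.5367² = 2.3616 m. (Since h₀ = 1.42 m < h_ss, the level will rise toward this value.)

2.36 m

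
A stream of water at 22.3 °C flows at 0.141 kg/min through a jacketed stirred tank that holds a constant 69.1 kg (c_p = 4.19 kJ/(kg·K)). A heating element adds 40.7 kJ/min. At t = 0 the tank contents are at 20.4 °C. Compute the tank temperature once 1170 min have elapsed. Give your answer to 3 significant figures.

84.7 °C

M c_p dT/dt = ṁ c_p (T_in − T) + Q̇.
Rearrange: dT/dt = (T_ss − T)/τ with τ = M/ṁ = 490.07 min and T_ss = T_in + Q̇/(ṁ c_p) = 91.191 °C.
Integrating: T(t) = T_ss + (T₀ − T_ss) e^(−t/τ).
T(1170) = 91.191 + (-70.791)·e^(−1170/490.07) = 91.191 + (-70.791)·0.091867 = 84.687 °C.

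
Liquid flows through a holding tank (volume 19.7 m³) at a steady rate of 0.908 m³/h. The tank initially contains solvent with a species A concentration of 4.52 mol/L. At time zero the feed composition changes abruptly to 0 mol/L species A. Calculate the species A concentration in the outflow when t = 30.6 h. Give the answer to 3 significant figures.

1.10 mol/L

Unsteady species balance (constant V, well mixed): V dC/dt = Q(C_in − C).
So dC/dt = (C_in − C)/τ with τ = V/Q = 19.7/0.908 = 21.696 h.
C approaches C_in exponentially: C(t) = C_in + (C₀ − C_in) e^(−t/τ).
C(30.6) = 0 + (4.52 − 0)·e^(−30.6/21.696) = 0 + (4.5200)·0.24405 = 1.1031 mol/L.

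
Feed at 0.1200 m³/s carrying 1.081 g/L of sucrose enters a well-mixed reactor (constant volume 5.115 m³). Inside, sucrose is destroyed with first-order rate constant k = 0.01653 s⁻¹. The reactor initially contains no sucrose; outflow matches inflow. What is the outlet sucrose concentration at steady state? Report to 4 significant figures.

0.6342 g/L

Accumulation = in − out − consumed: V dC/dt = Q C_in − Q C − k V C.
Steady state (dC/dt = 0): C_ss = Q C_in/(Q + kV) = C_in/(1 + kV/Q).
C_ss = 0.1200·1.081/(0.1200 + 0.01653·5.115) = 0.129720/0.204551 = 0.634170 g/L.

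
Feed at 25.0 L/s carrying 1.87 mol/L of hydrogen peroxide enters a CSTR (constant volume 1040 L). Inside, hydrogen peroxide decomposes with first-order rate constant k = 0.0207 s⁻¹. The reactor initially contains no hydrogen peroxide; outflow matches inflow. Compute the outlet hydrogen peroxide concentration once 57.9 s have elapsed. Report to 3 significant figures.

0.929 mol/L

Species balance: V dC/dt = Q C_in − Q C − k V C.
dC/dt = (Q/V) C_in − (Q/V + k) C; effective rate a = Q/V + k = 0.024038 + 0.0207 = 0.044738 s⁻¹.
C_ss = Q C_in/(Q + kV) = 1.0048 mol/L; C(t) = C_ss + (C₀ − C_ss) e^(−a t).
C(57.9) = 1.0048 + (-1.0048)·e^(−0.044738·57.9) = 1.0048 + (-1.0048)·0.074993 = 0.92942 mol/L.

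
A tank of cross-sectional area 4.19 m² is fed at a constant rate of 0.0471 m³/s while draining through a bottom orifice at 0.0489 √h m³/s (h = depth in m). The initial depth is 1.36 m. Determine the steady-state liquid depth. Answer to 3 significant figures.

Accumulation of liquid (constant cross-section A): A dh/dt = Q_in − 0.0489 √h. At steady state dh/dt = 0:
Q_in = 0.0489 √h_ss ⇒ √h_ss = 0.0471/0.0489 = 0.96319.
h_ss = 0.96319² = 0.92774 m. (Since h₀ = 1.36 m > h_ss, the level will fall toward this value.)

0.928 m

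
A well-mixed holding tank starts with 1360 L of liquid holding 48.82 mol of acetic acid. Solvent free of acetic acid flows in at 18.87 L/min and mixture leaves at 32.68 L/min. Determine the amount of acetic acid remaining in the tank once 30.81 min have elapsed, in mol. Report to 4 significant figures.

Let m(t) be the amount of acetic acid. Volume: V(t) = V₀ + (Q_in − Q_out) t = 1360 − 13.8100 t; V(30.81) = 934.514 L.
Species balance (pure solvent in): dm/dt = −Q_out · m/V(t).
dm/m = −Q_out dt/(V₀ − 13.8100 t); integrating gives ln(m/m₀) = −(Q_out/(Q_in−Q_out)) ln(V/V₀).
m = m₀ (V₀/V)^(Q_out/(Q_in−Q_out)) = 48.82 × (1360/934.514)^(-2.36640) = 20.0902 mol.

20.09 mol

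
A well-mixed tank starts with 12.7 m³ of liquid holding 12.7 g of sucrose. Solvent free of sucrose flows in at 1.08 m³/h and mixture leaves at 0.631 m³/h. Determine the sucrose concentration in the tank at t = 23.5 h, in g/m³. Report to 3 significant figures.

Let m(t) be the amount of sucrose. Volume: V(t) = V₀ + (Q_in − Q_out) t = 12.7 + 0.44900 t; V(23.5) = 23.252 m³.
Species balance (pure solvent in): dm/dt = −Q_out · m/V(t).
Separate: dm/m = −Q_out dt/V(t) ⇒ ln(m/m₀) = −(Q_out/(Q_in−Q_out)) ln(V/V₀).
m = m₀ (V₀/V)^(Q_out/(Q_in−Q_out)) = 12.7 × (12.7/23.252)^(1.4053) = 5.4287 g.
C = m/V = 5.4287/23.252 = 0.23348 g/m³.

0.233 g/m³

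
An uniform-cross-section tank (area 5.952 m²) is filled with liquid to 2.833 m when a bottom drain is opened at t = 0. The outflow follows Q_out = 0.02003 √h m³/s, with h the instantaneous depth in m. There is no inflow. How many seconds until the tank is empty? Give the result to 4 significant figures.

1000 s

Mass balance (ρ constant): A dh/dt = −0.02003 √h.
∫ h^(−1/2) dh = −(0.02003/A) ∫ dt, giving 2√h = 2√h₀ − (0.02003/A) t.
Set h = 0: 2√h₀ = (0.02003/A) t_empty ⇒ t_empty = 2A√h₀/0.02003.
t_empty = 2·5.952·√2.833/0.02003 = 11.9040·1.68315/0.02003 = 1000.31 s.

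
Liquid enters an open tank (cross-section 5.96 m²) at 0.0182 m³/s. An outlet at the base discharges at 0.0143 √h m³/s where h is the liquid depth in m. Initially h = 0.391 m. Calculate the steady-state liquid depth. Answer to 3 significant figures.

1.62 m

A dh/dt = Q_in − 0.0143 √h. Steady state requires inflow = outflow:
Q_in = 0.0143 √h_ss ⇒ √h_ss = 0.0182/0.0143 = 1.2727.
h_ss = 1.2727² = 1.6198 m. (Since h₀ = 0.391 m < h_ss, the level will rise toward this value.)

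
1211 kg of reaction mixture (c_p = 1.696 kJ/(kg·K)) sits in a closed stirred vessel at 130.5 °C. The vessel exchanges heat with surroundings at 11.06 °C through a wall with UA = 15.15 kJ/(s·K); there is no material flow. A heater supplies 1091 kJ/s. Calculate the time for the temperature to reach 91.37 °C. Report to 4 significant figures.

236.3 s

Lumped-capacitance energy balance: M c_p dT/dt = UA(T_amb − T) + Q̇.
τ = M c_p/UA = 135.568 s; T_ss = T_amb + Q̇/UA = 11.06 + 1091/15.15 = 83.0732 °C.
T(t) = T_ss + (T₀ − T_ss)e^(−t/τ); set T = 91.37:
t = −τ ln[(T − T_ss)/(T₀ − T_ss)] = −135.568 · ln(0.174939) = 236.338 s.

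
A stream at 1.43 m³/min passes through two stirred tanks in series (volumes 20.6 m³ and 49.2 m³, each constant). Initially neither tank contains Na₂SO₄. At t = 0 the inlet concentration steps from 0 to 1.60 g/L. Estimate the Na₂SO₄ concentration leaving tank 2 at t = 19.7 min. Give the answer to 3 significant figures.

Each tank obeys Vᵢ dCᵢ/dt = Q(Cᵢ₋₁ − Cᵢ), so τᵢ = Vᵢ/Q.
τ₁ = 20.6/1.43 = 14.406 min; τ₂ = 49.2/1.43 = 34.406 min.
Tank 1: C₁ = C_in(1 − e^(−t/τ₁)). Tank 2 (τ₁ ≠ τ₂): C₂ = C_in[1 − (τ₁ e^(−t/τ₁) − τ₂ e^(−t/τ₂))/(τ₁ − τ₂)].
At t = 19.7: e^(−t/τ₁) = 0.25474, e^(−t/τ₂) = 0.56407.
C₂ = 1.60·[1 − (14.406·0.25474 − 34.406·0.56407)/(-20.000)] = 1.60·0.21313 = 0.34100 g/L.

0.341 g/L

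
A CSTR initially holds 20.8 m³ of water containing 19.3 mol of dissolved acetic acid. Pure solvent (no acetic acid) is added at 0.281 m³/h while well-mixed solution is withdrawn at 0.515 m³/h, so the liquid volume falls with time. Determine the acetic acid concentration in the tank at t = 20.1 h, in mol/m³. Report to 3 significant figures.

0.682 mol/m³

Let m(t) be the amount of acetic acid. Volume: V(t) = V₀ + (Q_in − Q_out) t = 20.8 − 0.23400 t; V(20.1) = 16.097 m³.
Solute balance: dm/dt = 0 − Q_out C = −Q_out m/V(t).
Separate: dm/m = −Q_out dt/V(t) ⇒ ln(m/m₀) = −(Q_out/(Q_in−Q_out)) ln(V/V₀).
m = m₀ (V₀/V)^(Q_out/(Q_in−Q_out)) = 19.3 × (20.8/16.097)^(-2.2009) = 10.978 mol.
C = m/V = 10.978/16.097 = 0.68203 mol/m³.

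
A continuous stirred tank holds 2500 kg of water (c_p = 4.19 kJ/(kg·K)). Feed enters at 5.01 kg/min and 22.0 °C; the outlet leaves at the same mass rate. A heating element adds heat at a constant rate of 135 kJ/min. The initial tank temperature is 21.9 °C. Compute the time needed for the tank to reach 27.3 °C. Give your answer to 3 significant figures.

875 min

Heat balance on the well-mixed liquid: M c_p dT/dt = ṁ c_p (T_in − T) + 135.
τ = M/ṁ = 499.00 min; T_ss = T_in + Q̇/(ṁ c_p) = 28.431 °C.
T(t) = T_ss + (T₀ − T_ss) e^(−t/τ). Set T = 27.3:
e^(−t/τ) = (27.3 − 28.431)/(21.9 − 28.431) = 0.17318
t = −499.00 · ln(0.17318) = 874.96 min.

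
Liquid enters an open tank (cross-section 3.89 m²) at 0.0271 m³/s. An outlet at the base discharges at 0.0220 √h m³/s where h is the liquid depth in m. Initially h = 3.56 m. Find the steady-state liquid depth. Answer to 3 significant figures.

Volume balance on the tank: A dh/dt = Q_in − 0.0220 √h. At steady state dh/dt = 0:
Q_in = 0.0220 √h_ss ⇒ √h_ss = 0.0271/0.0220 = 1.2318.
h_ss = 1.2318² = 1.5174 m. (Since h₀ = 3.56 m > h_ss, the level will fall toward this value.)

1.52 m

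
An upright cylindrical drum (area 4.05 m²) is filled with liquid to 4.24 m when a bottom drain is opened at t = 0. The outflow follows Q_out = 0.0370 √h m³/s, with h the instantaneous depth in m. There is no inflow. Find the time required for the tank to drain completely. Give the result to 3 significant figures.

With no inflow, A dh/dt = −0.0370 √h.
Separate and integrate: 2(√h − √h₀) = −(0.0370/A) t.
Tank is empty when √h = 0: t_empty = 2A√h₀/0.0370.
t_empty = 2·4.05·√4.24/0.0370 = 8.1000·2.0591/0.0370 = 450.78 s.

451 s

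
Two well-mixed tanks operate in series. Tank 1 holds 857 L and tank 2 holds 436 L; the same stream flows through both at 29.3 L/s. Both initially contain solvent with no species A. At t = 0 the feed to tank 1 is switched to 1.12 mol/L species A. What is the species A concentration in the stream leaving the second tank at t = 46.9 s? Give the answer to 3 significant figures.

Species balance on tank i: dCᵢ/dt = (Cᵢ₋₁ − Cᵢ)/τᵢ with τᵢ = Vᵢ/Q.
τ₁ = 857/29.3 = 29.249 s; τ₂ = 436/29.3 = 14.881 s.
Tank 1: C₁ = C_in(1 − e^(−t/τ₁)). Tank 2 (τ₁ ≠ τ₂): C₂ = C_in[1 − (τ₁ e^(−t/τ₁) − τ₂ e^(−t/τ₂))/(τ₁ − τ₂)].
At t = 46.9: e^(−t/τ₁) = 0.20120, e^(−t/τ₂) = 0.042777.
C₂ = 1.12·[1 − (29.249·0.20120 − 14.881·0.042777)/(14.369)] = 1.12·0.63474 = 0.71090 mol/L.

0.711 mol/L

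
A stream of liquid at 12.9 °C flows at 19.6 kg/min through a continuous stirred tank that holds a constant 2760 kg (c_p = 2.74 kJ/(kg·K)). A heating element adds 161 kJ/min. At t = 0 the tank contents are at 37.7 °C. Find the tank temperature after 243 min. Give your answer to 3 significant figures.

M c_p dT/dt = ṁ c_p (T_in − T) + Q̇.
Rearrange: dT/dt = (T_ss − T)/τ with τ = M/ṁ = 140.82 min and T_ss = T_in + Q̇/(ṁ c_p) = 15.898 °C.
This is linear first-order; T(t) = T_ss + (T₀ − T_ss) e^(−t/τ).
T(243) = 15.898 + (21.802)·e^(−243/140.82) = 15.898 + (21.802)·0.17806 = 19.780 °C.

19.8 °C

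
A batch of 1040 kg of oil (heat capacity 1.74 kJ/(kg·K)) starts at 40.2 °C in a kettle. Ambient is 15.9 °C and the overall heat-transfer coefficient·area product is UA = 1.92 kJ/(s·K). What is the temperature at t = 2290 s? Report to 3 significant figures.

18.0 °C

Lumped-capacitance energy balance: M c_p dT/dt = UA(T_amb − T).
dT/dt = (T_ss − T)/τ with T_ss = T_amb = 15.900 °C, τ = M c_p/UA = 1040·1.74/1.92 = 942.50 s.
This is linear first-order; T(t) = T_ss + (T₀ − T_ss) e^(−t/τ).
T(2290) = 15.900 + (24.300)·0.088063 = 18.040 °C.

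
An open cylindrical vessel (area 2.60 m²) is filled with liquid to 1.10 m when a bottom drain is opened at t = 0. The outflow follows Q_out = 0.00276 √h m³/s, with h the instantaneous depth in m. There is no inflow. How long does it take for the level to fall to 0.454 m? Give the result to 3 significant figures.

707 s

Volume balance on the tank: A dh/dt = −0.00276 √h.
∫ h^(−1/2) dh = −(0.00276/A) ∫ dt, giving 2√h = 2√h₀ − (0.00276/A) t.
t = 2A(√h₀ − √h)/0.00276 = 2·2.60·(√1.10 − √0.454)/0.00276
  = 5.2000 × (1.0488 − 0.67380) / 0.00276 = 706.55 s.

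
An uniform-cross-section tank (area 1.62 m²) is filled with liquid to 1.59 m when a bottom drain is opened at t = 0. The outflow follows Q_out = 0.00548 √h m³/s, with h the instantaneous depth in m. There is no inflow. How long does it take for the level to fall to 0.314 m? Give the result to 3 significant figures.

414 s

A dh/dt = −Q_out = −0.00548 √h.
This is separable: 2 d(√h)/dt = −0.00548/A, so √h = √h₀ − (0.00548/(2A)) t.
t = 2A(√h₀ − √h)/0.00548 = 2·1.62·(√1.59 − √0.314)/0.00548
  = 3.2400 × (1.2610 − 0.56036) / 0.00548 = 414.22 s.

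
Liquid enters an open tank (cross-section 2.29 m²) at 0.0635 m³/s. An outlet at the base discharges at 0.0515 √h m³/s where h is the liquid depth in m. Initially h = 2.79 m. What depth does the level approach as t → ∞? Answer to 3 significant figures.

1.52 m

Mass balance (ρ constant): A dh/dt = Q_in − 0.0515 √h. At steady state dh/dt = 0:
Q_in = 0.0515 √h_ss ⇒ √h_ss = 0.0635/0.0515 = 1.2330.
h_ss = 1.2330² = 1.5203 m. (Since h₀ = 2.79 m > h_ss, the level will fall toward this value.)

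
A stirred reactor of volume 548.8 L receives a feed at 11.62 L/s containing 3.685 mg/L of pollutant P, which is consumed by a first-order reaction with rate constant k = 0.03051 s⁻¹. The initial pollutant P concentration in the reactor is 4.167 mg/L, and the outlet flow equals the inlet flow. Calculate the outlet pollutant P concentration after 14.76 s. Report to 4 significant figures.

2.749 mg/L

Species balance: V dC/dt = Q C_in − Q C − k V C.
dC/dt = (Q/V) C_in − (Q/V + k) C; effective rate a = Q/V + k = 0.0211735 + 0.03051 = 0.0516835 s⁻¹.
C_ss = Q C_in/(Q + kV) = 1.50966 mg/L; C(t) = C_ss + (C₀ − C_ss) e^(−a t).
C(14.76) = 1.50966 + (2.65734)·e^(−0.0516835·14.76) = 1.50966 + (2.65734)·0.466336 = 2.74887 mg/L.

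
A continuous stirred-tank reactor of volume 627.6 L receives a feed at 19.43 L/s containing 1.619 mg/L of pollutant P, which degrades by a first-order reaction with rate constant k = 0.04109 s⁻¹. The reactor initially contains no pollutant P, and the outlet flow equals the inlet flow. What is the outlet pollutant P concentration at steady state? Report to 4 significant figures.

Accumulation = in − out − consumed: V dC/dt = Q C_in − Q C − k V C.
At steady state: 0 = Q C_in − (Q + kV) C_ss, so C_ss = Q C_in/(Q + kV).
C_ss = 19.43·1.619/(19.43 + 0.04109·627.6) = 31.4572/45.2181 = 0.695677 mg/L.

0.6957 mg/L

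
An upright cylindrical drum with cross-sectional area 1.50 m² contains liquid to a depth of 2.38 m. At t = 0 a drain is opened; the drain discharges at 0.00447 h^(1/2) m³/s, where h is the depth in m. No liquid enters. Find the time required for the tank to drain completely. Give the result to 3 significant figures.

A dh/dt = −Q_out = −0.00447 √h.
This is separable: 2 d(√h)/dt = −0.00447/A, so √h = √h₀ − (0.00447/(2A)) t.
Tank is empty when √h = 0: t_empty = 2A√h₀/0.00447.
t_empty = 2·1.50·√2.38/0.00447 = 3.0000·1.5427/0.00447 = 1035.4 s.

1040 s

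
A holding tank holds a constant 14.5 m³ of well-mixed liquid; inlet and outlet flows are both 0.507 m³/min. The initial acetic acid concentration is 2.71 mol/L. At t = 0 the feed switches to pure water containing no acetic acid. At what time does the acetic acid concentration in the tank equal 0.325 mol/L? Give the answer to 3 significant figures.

60.7 min

Mass balance on the solute (V constant): V dC/dt = Q(C_in − C), so τ = V/Q = 28.600 min.
C(t) = C_in + (C₀ − C_in) e^(−t/τ). Set C = 0.325 and solve for t:
e^(−t/τ) = (C − C_in)/(C₀ − C_in) = (0.325 − 0)/(2.71 − 0) = 0.11993
t = −τ ln(…) = 28.600 × 2.1209 = 60.656 min.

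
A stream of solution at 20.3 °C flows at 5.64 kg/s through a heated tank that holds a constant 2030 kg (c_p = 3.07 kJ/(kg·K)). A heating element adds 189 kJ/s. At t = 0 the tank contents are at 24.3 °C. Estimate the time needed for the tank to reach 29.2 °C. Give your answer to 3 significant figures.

444 s

Heat balance on the well-mixed liquid: M c_p dT/dt = ṁ c_p (T_in − T) + 189.
τ = M/ṁ = 359.93 s; T_ss = T_in + Q̇/(ṁ c_p) = 31.216 °C.
T(t) = T_ss + (T₀ − T_ss) e^(−t/τ). Set T = 29.2:
e^(−t/τ) = (29.2 − 31.216)/(24.3 − 31.216) = 0.29145
t = −359.93 · ln(0.29145) = 443.75 s.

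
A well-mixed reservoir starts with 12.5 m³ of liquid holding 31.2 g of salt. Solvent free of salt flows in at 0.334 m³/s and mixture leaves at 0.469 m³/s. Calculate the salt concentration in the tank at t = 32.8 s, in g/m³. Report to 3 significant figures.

Total volume: dV/dt = Q_in − Q_out = -0.13500 m³/s, so V(t) = 12.5 − 0.13500 t and V(32.8) = 8.0720 m³.
Solute balance: dm/dt = 0 − Q_out C = −Q_out m/V(t).
Separate: dm/m = −Q_out dt/V(t) ⇒ ln(m/m₀) = −(Q_out/(Q_in−Q_out)) ln(V/V₀).
m = m₀ (V₀/V)^(Q_out/(Q_in−Q_out)) = 31.2 × (12.5/8.0720)^(-3.4741) = 6.8285 g.
C = m/V = 6.8285/8.0720 = 0.84595 g/m³.

0.846 g/m³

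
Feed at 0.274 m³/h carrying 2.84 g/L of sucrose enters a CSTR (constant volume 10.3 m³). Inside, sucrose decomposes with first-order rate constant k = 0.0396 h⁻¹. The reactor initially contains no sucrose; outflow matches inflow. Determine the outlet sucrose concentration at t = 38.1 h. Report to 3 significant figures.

Species balance: V dC/dt = Q C_in − Q C − k V C.
This is linear with rate a = Q/V + k = 0.066202 h⁻¹.
C_ss = Q C_in/(Q + kV) = 1.1412 g/L; C(t) = C_ss + (C₀ − C_ss) e^(−a t).
C(38.1) = 1.1412 + (-1.1412)·e^(−0.066202·38.1) = 1.1412 + (-1.1412)·0.080275 = 1.0496 g/L.

1.05 g/L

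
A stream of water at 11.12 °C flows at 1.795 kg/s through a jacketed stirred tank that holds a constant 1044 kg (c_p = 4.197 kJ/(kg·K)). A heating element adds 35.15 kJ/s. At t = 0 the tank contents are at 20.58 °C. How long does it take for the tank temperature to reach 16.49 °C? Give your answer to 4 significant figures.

1116 s

M c_p dT/dt = ṁ c_p (T_in − T) + Q̇.
τ = M/ṁ = 581.616 s; T_ss = T_in + Q̇/(ṁ c_p) = 15.7858 °C.
T(t) = T_ss + (T₀ − T_ss) e^(−t/τ). Set T = 16.49:
e^(−t/τ) = (16.49 − 15.7858)/(20.58 − 15.7858) = 0.146894
t = −581.616 · ln(0.146894) = 1115.56 s.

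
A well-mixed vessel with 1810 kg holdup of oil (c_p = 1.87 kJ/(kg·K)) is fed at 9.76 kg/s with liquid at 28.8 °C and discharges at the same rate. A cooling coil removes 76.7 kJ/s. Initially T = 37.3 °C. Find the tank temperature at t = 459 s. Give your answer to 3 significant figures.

M c_p dT/dt = ṁ c_p (T_in − T) − Q̇.
Rearrange: dT/dt = (T_ss − T)/τ with τ = M/ṁ = 185.45 s and T_ss = T_in − Q̇/(ṁ c_p) = 24.598 °C.
T approaches T_ss exponentially: T(t) = T_ss + (T₀ − T_ss) e^(−t/τ).
T(459) = 24.598 + (12.702)·e^(−459/185.45) = 24.598 + (12.702)·0.084159 = 25.667 °C.

25.7 °C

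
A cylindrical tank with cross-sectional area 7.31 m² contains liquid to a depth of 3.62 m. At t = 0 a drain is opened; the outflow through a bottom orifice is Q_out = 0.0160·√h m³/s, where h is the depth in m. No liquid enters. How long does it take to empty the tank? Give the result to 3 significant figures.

1740 s

Mass balance (ρ constant): A dh/dt = −0.0160 √h.
Separate and integrate: 2(√h − √h₀) = −(0.0160/A) t.
Tank is empty when √h = 0: t_empty = 2A√h₀/0.0160.
t_empty = 2·7.31·√3.62/0.0160 = 14.620·1.9026/0.0160 = 1738.5 s.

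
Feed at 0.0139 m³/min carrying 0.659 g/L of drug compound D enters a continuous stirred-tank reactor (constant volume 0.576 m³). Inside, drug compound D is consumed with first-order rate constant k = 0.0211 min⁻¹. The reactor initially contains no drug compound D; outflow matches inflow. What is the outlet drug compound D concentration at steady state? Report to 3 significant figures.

Species balance: V dC/dt = Q C_in − Q C − k V C.
At steady state: 0 = Q C_in − (Q + kV) C_ss, so C_ss = Q C_in/(Q + kV).
C_ss = 0.0139·0.659/(0.0139 + 0.0211·0.576) = 0.0091601/0.026054 = 0.35159 g/L.

0.352 g/L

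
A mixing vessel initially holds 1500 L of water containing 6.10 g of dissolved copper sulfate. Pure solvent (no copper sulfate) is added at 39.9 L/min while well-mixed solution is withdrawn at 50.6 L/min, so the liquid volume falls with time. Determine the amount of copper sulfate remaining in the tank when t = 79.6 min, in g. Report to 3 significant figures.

0.115 g

Let m(t) be the amount of copper sulfate. Volume: V(t) = V₀ + (Q_in − Q_out) t = 1500 − 10.700 t; V(79.6) = 648.28 L.
No copper sulfate enters, so dm/dt = −Q_out · (m/V).
Separate: dm/m = −Q_out dt/V(t) ⇒ ln(m/m₀) = −(Q_out/(Q_in−Q_out)) ln(V/V₀).
m = m₀ (V₀/V)^(Q_out/(Q_in−Q_out)) = 6.10 × (1500/648.28)^(-4.7290) = 0.11546 g.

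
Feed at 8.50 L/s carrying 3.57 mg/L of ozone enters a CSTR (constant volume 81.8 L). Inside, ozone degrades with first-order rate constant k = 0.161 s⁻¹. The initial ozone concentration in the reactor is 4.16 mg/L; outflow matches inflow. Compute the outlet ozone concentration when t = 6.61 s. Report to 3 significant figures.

1.88 mg/L

V dC/dt = Q(C_in − C) − k V C.
This is linear with rate a = Q/V + k = 0.26491 s⁻¹.
C_ss = Q C_in/(Q + kV) = 1.4003 mg/L; C(t) = C_ss + (C₀ − C_ss) e^(−a t).
C(6.61) = 1.4003 + (2.7597)·e^(−0.26491·6.61) = 1.4003 + (2.7597)·0.17359 = 1.8794 mg/L.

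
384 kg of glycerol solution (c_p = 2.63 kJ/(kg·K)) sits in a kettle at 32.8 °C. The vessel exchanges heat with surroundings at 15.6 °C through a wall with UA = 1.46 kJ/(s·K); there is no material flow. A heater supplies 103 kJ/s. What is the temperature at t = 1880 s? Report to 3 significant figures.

82.6 °C

Lumped-capacitance energy balance: M c_p dT/dt = UA(T_amb − T) + Q̇.
dT/dt = (T_ss − T)/τ with T_ss = T_amb + Q̇/UA = 15.6 + 103/1.46 = 86.148 °C, τ = M c_p/UA = 384·2.63/1.46 = 691.73 s.
T approaches T_ss exponentially: T(t) = T_ss + (T₀ − T_ss) e^(−t/τ).
T(1880) = 86.148 + (-53.348)·0.066017 = 82.626 °C.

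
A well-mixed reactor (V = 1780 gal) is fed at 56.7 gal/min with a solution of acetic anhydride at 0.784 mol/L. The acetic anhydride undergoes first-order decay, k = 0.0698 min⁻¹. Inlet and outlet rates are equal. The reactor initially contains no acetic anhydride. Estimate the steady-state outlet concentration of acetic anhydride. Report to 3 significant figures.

0.246 mol/L

Accumulation = in − out − consumed: V dC/dt = Q C_in − Q C − k V C.
Steady state (dC/dt = 0): C_ss = Q C_in/(Q + kV) = C_in/(1 + kV/Q).
C_ss = 56.7·0.784/(56.7 + 0.0698·1780) = 44.453/180.94 = 0.24567 mol/L.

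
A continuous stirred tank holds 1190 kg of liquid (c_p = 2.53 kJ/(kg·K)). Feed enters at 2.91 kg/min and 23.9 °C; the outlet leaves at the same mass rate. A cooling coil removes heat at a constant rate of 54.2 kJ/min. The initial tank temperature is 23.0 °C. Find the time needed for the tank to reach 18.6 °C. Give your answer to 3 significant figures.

467 min

M c_p dT/dt = ṁ c_p (T_in − T) − Q̇.
τ = M/ṁ = 408.93 min; T_ss = T_in − Q̇/(ṁ c_p) = 16.538 °C.
T(t) = T_ss + (T₀ − T_ss) e^(−t/τ). Set T = 18.6:
e^(−t/τ) = (18.6 − 16.538)/(23.0 − 16.538) = 0.31908
t = −408.93 · ln(0.31908) = 467.13 min.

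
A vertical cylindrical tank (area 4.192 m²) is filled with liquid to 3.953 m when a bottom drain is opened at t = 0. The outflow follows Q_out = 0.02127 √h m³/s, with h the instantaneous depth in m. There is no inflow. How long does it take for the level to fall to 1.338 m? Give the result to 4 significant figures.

327.8 s

A dh/dt = −Q_out = −0.02127 √h.
Separate and integrate: 2(√h − √h₀) = −(0.02127/A) t.
t = 2A(√h₀ − √h)/0.02127 = 2·4.192·(√3.953 − √1.338)/0.02127
  = 8.38400 × (1.98822 − 1.15672) / 0.02127 = 327.751 s.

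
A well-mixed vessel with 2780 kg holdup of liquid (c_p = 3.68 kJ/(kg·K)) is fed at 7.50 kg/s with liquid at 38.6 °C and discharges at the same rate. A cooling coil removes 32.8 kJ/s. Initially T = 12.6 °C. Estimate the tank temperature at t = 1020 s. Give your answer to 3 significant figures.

Unsteady energy balance on the tank contents: M c_p dT/dt = ṁ c_p (T_in − T) − 32.8.
Rearrange: dT/dt = (T_ss − T)/τ with τ = M/ṁ = 370.67 s and T_ss = T_in − Q̇/(ṁ c_p) = 37.412 °C.
This is linear first-order; T(t) = T_ss + (T₀ − T_ss) e^(−t/τ).
T(1020) = 37.412 + (-24.812)·e^(−1020/370.67) = 37.412 + (-24.812)·0.063813 = 35.828 °C.

35.8 °C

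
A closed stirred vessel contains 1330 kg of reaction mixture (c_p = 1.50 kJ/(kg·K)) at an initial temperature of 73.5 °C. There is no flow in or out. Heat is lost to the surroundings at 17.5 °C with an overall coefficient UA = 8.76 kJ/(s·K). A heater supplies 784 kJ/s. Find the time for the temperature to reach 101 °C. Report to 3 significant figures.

Heat balance on the well-mixed liquid: M c_p dT/dt = −UA(T − T_amb) + Q̇.
τ = M c_p/UA = 227.74 s; T_ss = T_amb + Q̇/UA = 17.5 + 784/8.76 = 107.00 °C.
T(t) = T_ss + (T₀ − T_ss)e^(−t/τ); set T = 101:
t = −τ ln[(T − T_ss)/(T₀ − T_ss)] = −227.74 · ln(0.17905) = 391.73 s.

392 s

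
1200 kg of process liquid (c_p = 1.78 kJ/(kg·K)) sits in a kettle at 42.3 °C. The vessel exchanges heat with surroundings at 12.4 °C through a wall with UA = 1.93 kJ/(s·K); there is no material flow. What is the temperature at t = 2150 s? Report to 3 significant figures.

16.7 °C

Unsteady energy balance on the tank contents: M c_p dT/dt = −UA(T − T_amb).
dT/dt = (T_ss − T)/τ with T_ss = T_amb = 12.400 °C, τ = M c_p/UA = 1200·1.78/1.93 = 1106.7 s.
This is linear first-order; T(t) = T_ss + (T₀ − T_ss) e^(−t/τ).
T(2150) = 12.400 + (29.900)·0.14332 = 16.685 °C.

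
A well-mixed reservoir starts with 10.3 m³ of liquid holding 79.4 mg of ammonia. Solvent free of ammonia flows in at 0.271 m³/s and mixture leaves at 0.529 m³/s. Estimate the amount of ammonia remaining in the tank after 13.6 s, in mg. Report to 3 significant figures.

Total volume: dV/dt = Q_in − Q_out = -0.25800 m³/s, so V(t) = 10.3 − 0.25800 t and V(13.6) = 6.7912 m³.
Solute balance: dm/dt = 0 − Q_out C = −Q_out m/V(t).
dm/m = −Q_out dt/(V₀ − 0.25800 t); integrating gives ln(m/m₀) = −(Q_out/(Q_in−Q_out)) ln(V/V₀).
m = m₀ (V₀/V)^(Q_out/(Q_in−Q_out)) = 79.4 × (10.3/6.7912)^(-2.0504) = 33.801 mg.

33.8 mg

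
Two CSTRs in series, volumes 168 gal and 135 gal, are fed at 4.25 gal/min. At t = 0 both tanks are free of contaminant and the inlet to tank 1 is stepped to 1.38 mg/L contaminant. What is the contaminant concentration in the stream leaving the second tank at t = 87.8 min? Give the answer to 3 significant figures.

Each tank obeys Vᵢ dCᵢ/dt = Q(Cᵢ₋₁ − Cᵢ), so τᵢ = Vᵢ/Q.
τ₁ = 168/4.25 = 39.529 min; τ₂ = 135/4.25 = 31.765 min.
Solving the cascade with C₁(0)=C₂(0)=0 gives C₂(t) = C_in[1 − (τ₁ e^(−t/τ₁) − τ₂ e^(−t/τ₂))/(τ₁ − τ₂)].
At t = 87.8: e^(−t/τ₁) = 0.10849, e^(−t/τ₂) = 0.063034.
C₂ = 1.38·[1 − (39.529·0.10849 − 31.765·0.063034)/(7.7647)] = 1.38·0.70557 = 0.97369 mg/L.

0.974 mg/L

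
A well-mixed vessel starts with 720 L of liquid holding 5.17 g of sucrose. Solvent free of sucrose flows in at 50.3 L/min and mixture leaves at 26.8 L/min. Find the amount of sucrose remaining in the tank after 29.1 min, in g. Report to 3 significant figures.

2.41 g

Let m(t) be the amount of sucrose. Volume: V(t) = V₀ + (Q_in − Q_out) t = 720 + 23.500 t; V(29.1) = 1403.8 L.
Solute balance: dm/dt = 0 − Q_out C = −Q_out m/V(t).
Separate: dm/m = −Q_out dt/V(t) ⇒ ln(m/m₀) = −(Q_out/(Q_in−Q_out)) ln(V/V₀).
m = m₀ (V₀/V)^(Q_out/(Q_in−Q_out)) = 5.17 × (720/1403.8)^(1.1404) = 2.4142 g.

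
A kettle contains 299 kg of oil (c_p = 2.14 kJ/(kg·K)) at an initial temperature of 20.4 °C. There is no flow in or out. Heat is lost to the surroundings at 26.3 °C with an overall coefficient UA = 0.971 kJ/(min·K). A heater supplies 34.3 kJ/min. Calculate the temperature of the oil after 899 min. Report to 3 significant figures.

M c_p dT/dt = −UA(T − T_amb) + Q̇.
dT/dt = (T_ss − T)/τ with T_ss = T_amb + Q̇/UA = 26.3 + 34.3/0.971 = 61.624 °C, τ = M c_p/UA = 299·2.14/0.971 = 658.97 min.
Solution: T(t) = T_ss + (T₀ − T_ss) e^(−t/τ).
T(899) = 61.624 + (-41.224)·0.25557 = 51.089 °C.

51.1 °C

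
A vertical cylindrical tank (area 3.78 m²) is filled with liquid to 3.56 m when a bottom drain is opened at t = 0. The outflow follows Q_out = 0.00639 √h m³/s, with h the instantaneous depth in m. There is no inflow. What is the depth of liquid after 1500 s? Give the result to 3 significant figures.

0.383 m

With no inflow, A dh/dt = −0.00639 √h.
∫ h^(−1/2) dh = −(0.00639/A) ∫ dt, giving 2√h = 2√h₀ − (0.00639/A) t.
√h = √3.56 − 0.00639·1500/(2·3.78) = 1.8868 − 1.2679 = 0.61894.
h = 0.61894² = 0.38309 m.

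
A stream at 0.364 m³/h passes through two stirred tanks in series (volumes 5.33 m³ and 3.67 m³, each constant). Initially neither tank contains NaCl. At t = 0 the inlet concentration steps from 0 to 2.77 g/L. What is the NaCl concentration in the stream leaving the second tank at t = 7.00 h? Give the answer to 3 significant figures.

Time constants: τᵢ = Vᵢ/Q for each well-mixed tank.
τ₁ = 5.33/0.364 = 14.643 h; τ₂ = 3.67/0.364 = 10.082 h.
Solving the cascade with C₁(0)=C₂(0)=0 gives C₂(t) = C_in[1 − (τ₁ e^(−t/τ₁) − τ₂ e^(−t/τ₂))/(τ₁ − τ₂)].
At t = 7.00: e^(−t/τ₁) = 0.61999, e^(−t/τ₂) = 0.49943.
C₂ = 2.77·[1 − (14.643·0.61999 − 10.082·0.49943)/(4.5604)] = 2.77·0.11348 = 0.31433 g/L.

0.314 g/L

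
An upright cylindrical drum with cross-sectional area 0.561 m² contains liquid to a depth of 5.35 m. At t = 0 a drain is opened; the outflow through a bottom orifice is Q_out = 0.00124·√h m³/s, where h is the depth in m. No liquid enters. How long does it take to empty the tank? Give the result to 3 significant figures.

With no inflow, A dh/dt = −0.00124 √h.
This is separable: 2 d(√h)/dt = −0.00124/A, so √h = √h₀ − (0.00124/(2A)) t.
Set h = 0: 2√h₀ = (0.00124/A) t_empty ⇒ t_empty = 2A√h₀/0.00124.
t_empty = 2·0.561·√5.35/0.00124 = 1.1220·2.3130/0.00124 = 2092.9 s.

2090 s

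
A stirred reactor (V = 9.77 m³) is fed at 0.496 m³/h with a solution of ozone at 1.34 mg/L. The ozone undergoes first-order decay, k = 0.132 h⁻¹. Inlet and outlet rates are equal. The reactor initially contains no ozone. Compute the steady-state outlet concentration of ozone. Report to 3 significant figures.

0.372 mg/L

Accumulation = in − out − consumed: V dC/dt = Q C_in − Q C − k V C.
At steady state: 0 = Q C_in − (Q + kV) C_ss, so C_ss = Q C_in/(Q + kV).
C_ss = 0.496·1.34/(0.496 + 0.132·9.77) = 0.66464/1.7856 = 0.37221 mg/L.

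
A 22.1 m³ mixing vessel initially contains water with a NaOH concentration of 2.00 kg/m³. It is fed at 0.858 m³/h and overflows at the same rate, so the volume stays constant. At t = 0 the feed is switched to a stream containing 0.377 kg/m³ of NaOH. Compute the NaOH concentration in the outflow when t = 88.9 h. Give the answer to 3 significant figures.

Mass balance on the solute (V constant): V dC/dt = Q(C_in − C).
Rewrite as dC/dt + C/τ = C_in/τ, τ = V/Q = 25.758 h.
This is linear first-order; C(t) = C_in + (C₀ − C_in) e^(−t/τ).
C(88.9) = 0.377 + (2.00 − 0.377)·e^(−88.9/25.758) = 0.377 + (1.6230)·0.031701 = 0.42845 kg/m³.

0.428 kg/m³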